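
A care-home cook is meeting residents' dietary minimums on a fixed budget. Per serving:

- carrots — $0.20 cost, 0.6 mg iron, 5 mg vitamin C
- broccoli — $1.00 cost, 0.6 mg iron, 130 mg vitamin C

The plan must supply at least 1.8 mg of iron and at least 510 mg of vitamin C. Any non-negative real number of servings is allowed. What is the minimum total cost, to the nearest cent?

$3.92

The cheapest plan sits at a corner of the feasible region — with two constraints it uses at most two foods.
carrots only: max(1.8/0.6, 510/5) = 102 servings → $20.40.
broccoli only: max(1.8/0.6, 510/130) = 3.923 servings → $3.92.
carrots + broccoli with both targets exact would need a negative amount; discard.
So the least-cost plan costs $3.92.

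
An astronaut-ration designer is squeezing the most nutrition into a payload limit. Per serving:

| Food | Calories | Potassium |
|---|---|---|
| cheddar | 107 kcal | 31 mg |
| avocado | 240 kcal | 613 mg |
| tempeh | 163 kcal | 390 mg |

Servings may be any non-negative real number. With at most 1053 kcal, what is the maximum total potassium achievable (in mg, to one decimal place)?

Potassium per kcal: avocado 2.554, tempeh 2.393, cheddar 0.2897.
With no serving limits, spend the whole calories allowance on avocado: 1053 kcal / 240 kcal × 613 mg = 2689.5 mg.

2689.5 mg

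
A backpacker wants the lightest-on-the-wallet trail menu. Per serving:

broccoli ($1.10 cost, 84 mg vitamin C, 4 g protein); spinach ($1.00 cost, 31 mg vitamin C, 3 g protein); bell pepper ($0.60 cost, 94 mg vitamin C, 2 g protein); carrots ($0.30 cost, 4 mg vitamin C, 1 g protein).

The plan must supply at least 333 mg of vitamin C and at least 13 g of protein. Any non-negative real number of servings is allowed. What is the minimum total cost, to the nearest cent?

$3.63

A basic optimal solution has at most two foods positive. Try each food alone and each pair with both targets met exactly.
broccoli only: max(333/84, 13/4) = 3.964 servings → $4.36.
spinach only: max(333/31, 13/3) = 10.74 servings → $10.74.
bell pepper only: max(333/94, 13/2) = 6.5 servings → $3.90.
carrots only: max(333/4, 13/1) = 83.25 servings → $24.98.
broccoli + spinach with both targets exact would need a negative amount; discard.
broccoli + bell pepper with both tight: 2.673 servings and 1.154 servings → $3.63.
broccoli + carrots with both targets exact would need a negative amount; discard.
spinach + bell pepper with both tight: 2.527 servings and 2.709 servings → $4.15.
spinach + carrots: intersection lies outside the first quadrant.
bell pepper + carrots with both tight: 3.267 servings and 6.465 servings → $3.90.
Cheapest feasible corner: $3.63.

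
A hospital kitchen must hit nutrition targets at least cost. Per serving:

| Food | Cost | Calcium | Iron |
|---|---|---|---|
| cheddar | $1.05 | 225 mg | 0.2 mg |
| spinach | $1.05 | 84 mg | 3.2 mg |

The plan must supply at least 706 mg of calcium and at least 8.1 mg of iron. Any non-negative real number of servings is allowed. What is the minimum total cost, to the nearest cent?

cheddar only: max(706/225, 8.1/0.2) = 40.5 servings → $42.52.
spinach only: max(706/84, 8.1/3.2) = 8.405 servings → $8.82.
cheddar + spinach with both tight: 2.245 servings and 2.391 servings → $4.87.
So the least-cost plan costs $4.87.

$4.87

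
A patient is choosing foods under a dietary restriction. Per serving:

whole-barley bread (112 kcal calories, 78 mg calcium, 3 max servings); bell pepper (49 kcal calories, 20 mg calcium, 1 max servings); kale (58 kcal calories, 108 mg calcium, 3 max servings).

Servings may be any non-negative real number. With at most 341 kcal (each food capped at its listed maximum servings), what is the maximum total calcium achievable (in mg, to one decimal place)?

Calcium per kcal: kale 1.862, whole-barley bread 0.6964, bell pepper 0.4082.
Take 3 servings of kale: uses 174 kcal, +324.0 mg calcium (running total 324.0 mg).
Take 1.491 servings of whole-barley bread: uses 167 kcal, +116.3 mg calcium (running total 440.3 mg).
Greedy by best ratio exhausts the calories allowance optimally: 440.3 mg.

440.3 mg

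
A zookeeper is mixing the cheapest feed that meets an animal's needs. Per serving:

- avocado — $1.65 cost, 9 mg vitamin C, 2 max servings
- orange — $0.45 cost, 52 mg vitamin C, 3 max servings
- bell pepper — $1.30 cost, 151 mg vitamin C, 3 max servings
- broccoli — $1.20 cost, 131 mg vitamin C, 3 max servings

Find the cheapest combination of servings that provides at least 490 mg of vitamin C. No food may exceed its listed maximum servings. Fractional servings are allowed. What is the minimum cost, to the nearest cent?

Cost per mg of vitamin C: bell pepper $0.0086, orange $0.0087, broccoli $0.0092, avocado $0.1833.
Take 3 servings of bell pepper: +453.0 mg vitamin C for $3.90 (total $3.90, still need 37.0 mg).
Take 0.7115 servings of orange: +37.0 mg vitamin C for $0.32 (total $4.22, still need 0.0 mg).
Filling from the cheapest source first is optimal under one linear minimum: $4.22.

$4.22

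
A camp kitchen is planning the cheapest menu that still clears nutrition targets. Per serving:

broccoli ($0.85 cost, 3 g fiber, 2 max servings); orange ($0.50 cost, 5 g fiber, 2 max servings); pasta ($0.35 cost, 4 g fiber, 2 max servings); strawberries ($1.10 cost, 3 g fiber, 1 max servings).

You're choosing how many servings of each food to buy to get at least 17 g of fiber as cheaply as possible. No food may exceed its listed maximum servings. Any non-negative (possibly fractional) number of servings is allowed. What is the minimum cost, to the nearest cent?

$1.60

Cost per g of fiber: pasta $0.0875, orange $0.1000, broccoli $0.2833, strawberries $0.3667.
Take 2 servings of pasta: +8.0 g fiber for $0.70 (total $0.70, still need 9.0 g).
Take 1.8 servings of orange: +9.0 g fiber for $0.90 (total $1.60, still need 0.0 g).
Greedy by cheapest-per-g is optimal for a single linear constraint, so the minimum cost is $1.60.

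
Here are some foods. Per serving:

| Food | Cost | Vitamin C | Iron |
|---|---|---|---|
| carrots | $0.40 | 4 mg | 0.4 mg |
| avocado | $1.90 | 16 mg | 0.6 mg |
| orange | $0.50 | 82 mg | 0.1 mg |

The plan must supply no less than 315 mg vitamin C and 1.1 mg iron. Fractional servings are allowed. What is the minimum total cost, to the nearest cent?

Check every corner: each single food scaled to meet both minima, and each pair solved so both constraints bind.
carrots only: max(315/4, 1.1/0.4) = 78.75 servings → $31.50.
avocado only: max(315/16, 1.1/0.6) = 19.69 servings → $37.41.
orange only: max(315/82, 1.1/0.1) = 11 servings → $5.50.
carrots + avocado with both targets exact would need a negative amount; discard.
carrots + orange with both tight: 1.812 servings and 3.753 servings → $2.60.
avocado + orange with both tight: 1.233 servings and 3.601 servings → $4.14.
Cheapest feasible corner: $2.60.

$2.60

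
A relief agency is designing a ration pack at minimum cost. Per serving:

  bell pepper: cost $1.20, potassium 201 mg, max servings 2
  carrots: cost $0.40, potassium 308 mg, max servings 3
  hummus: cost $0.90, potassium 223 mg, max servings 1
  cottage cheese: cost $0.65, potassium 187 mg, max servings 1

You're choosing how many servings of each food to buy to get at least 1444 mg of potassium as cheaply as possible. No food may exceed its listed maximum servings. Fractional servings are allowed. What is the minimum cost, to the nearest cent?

Cost per mg of potassium: carrots $0.0013, cottage cheese $0.0035, hummus $0.0040, bell pepper $0.0060.
Take 3 servings of carrots: +924.0 mg potassium for $1.20 (total $1.20, still need 520.0 mg).
Take 1 serving of cottage cheese: +187.0 mg potassium for $0.65 (total $1.85, still need 333.0 mg).
Take 1 serving of hummus: +223.0 mg potassium for $0.90 (total $2.75, still need 110.0 mg).
Take 0.5473 servings of bell pepper: +110.0 mg potassium for $0.66 (total $3.41, still need 0.0 mg).
Filling from the cheapest source first is optimal under one linear minimum: $3.41.

$3.41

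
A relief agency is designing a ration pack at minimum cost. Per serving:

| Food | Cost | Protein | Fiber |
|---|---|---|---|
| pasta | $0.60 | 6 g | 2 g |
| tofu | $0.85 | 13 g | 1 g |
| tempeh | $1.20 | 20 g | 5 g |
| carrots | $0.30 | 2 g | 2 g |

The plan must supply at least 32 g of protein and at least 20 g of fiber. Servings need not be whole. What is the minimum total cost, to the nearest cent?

$3.36

This is a tiny linear program; its minimum lies at a vertex of the feasible set. List the vertices and price them.
pasta only: max(32/6, 20/2) = 10 servings → $6.00.
tofu only: max(32/13, 20/1) = 20 servings → $17.00.
tempeh only: max(32/20, 20/5) = 4 servings → $4.80.
carrots only: max(32/2, 20/2) = 16 servings → $4.80.
pasta + tofu: the both-tight solution has a negative serving — not a feasible corner.
pasta + tempeh: the both-tight solution has a negative serving — not a feasible corner.
pasta + carrots with both tight: 3 servings and 7 servings → $3.90.
tofu + tempeh: the both-tight solution has a negative serving — not a feasible corner.
tofu + carrots with both tight: 1 serving and 9.5 servings → $3.70.
tempeh + carrots with both tight: 0.8 servings and 8 servings → $3.36.
Cheapest feasible corner: $3.36.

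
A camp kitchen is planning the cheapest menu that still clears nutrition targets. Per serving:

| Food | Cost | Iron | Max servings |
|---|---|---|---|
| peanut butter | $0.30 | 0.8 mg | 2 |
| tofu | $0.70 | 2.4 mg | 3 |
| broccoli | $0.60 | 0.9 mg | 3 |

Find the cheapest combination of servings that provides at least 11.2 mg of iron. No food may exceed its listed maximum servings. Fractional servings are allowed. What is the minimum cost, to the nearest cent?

Cost per mg of iron: tofu $0.2917, peanut butter $0.3750, broccoli $0.6667.
Take 3 servings of tofu: +7.2 mg iron for $2.10 (total $2.10, still need 4.0 mg).
Take 2 servings of peanut butter: +1.6 mg iron for $0.60 (total $2.70, still need 2.4 mg).
Take 2.667 servings of broccoli: +2.4 mg iron for $1.60 (total $4.30, still need 0.0 mg).
Greedy by cheapest-per-mg is optimal for a single linear constraint, so the minimum cost is $4.30.

$4.30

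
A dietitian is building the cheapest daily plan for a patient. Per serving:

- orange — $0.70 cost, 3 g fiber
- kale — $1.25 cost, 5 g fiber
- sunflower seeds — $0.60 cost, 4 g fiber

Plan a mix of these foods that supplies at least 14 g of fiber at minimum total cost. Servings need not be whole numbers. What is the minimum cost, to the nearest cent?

Cost per g of fiber: sunflower seeds $0.1500, orange $0.2333, kale $0.2500.
With no serving limits, use only sunflower seeds: 14 g / 4 g = 3.5 servings × $0.60 = $2.10.

$2.10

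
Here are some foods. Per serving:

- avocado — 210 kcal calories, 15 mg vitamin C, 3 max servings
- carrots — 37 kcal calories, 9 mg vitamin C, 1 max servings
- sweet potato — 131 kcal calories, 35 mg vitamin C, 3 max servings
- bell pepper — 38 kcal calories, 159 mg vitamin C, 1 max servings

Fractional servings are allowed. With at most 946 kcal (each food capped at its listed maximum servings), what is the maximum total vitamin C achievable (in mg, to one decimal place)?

Vitamin C per kcal: bell pepper 4.184, sweet potato 0.2672, carrots 0.2432, avocado 0.07143.
Take 1 serving of bell pepper: uses 38 kcal, +159.0 mg vitamin C (running total 159.0 mg).
Take 3 servings of sweet potato: uses 393 kcal, +105.0 mg vitamin C (running total 264.0 mg).
Take 1 serving of carrots: uses 37 kcal, +9.0 mg vitamin C (running total 273.0 mg).
Take 2.276 servings of avocado: uses 478 kcal, +34.1 mg vitamin C (running total 307.1 mg).
Filling greedily by vitamin C-per-kcal is optimal for one linear limit, giving 307.1 mg.

307.1 mg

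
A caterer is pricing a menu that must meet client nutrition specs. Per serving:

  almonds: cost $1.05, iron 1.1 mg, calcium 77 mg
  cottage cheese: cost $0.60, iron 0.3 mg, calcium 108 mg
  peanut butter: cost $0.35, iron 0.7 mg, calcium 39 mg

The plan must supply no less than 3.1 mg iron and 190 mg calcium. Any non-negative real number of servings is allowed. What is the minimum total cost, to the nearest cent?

$1.64

Two binding constraints pin down two serving amounts, so the optimal mix uses at most two foods. The candidates are each food alone (scaled to the tighter of iron/calcium) and each pair with both constraints tight.
almonds only: max(3.1/1.1, 190/77) = 2.818 servings → $2.96.
cottage cheese only: max(3.1/0.3, 190/108) = 10.33 servings → $6.20.
peanut butter only: max(3.1/0.7, 190/39) = 4.872 servings → $1.71.
almonds + cottage cheese: intersection lies outside the first quadrant.
almonds + peanut butter with both tight: 1.1 servings and 2.7 servings → $2.10.
cottage cheese + peanut butter with both tight: 0.1894 servings and 4.347 servings → $1.64.
Cheapest feasible corner: $1.64.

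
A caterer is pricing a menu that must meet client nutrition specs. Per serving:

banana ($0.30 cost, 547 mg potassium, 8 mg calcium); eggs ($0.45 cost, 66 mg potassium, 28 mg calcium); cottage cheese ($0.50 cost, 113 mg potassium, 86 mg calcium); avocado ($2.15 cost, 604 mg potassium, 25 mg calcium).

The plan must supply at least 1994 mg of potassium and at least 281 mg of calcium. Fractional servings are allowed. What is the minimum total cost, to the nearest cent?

This is a tiny linear program; its minimum lies at a vertex of the feasible set. List the vertices and price them.
banana only: max(1994/547, 281/8) = 35.12 servings → $10.54.
eggs only: max(1994/66, 281/28) = 30.21 servings → $13.60.
cottage cheese only: max(1994/113, 281/86) = 17.65 servings → $8.82.
avocado only: max(1994/604, 281/25) = 11.24 servings → $24.17.
banana + eggs with both tight: 2.521 servings and 9.315 servings → $4.95.
banana + cottage cheese with both tight: 3.029 servings and 2.986 servings → $2.40.
banana + avocado with both targets exact would need a negative amount; discard.
eggs + cottage cheese: intersection lies outside the first quadrant.
eggs + avocado with both tight: 7.854 servings and 2.443 servings → $8.79.
cottage cheese + avocado with both tight: 2.44 servings and 2.845 servings → $7.34.
Cheapest feasible corner: $2.40.

$2.40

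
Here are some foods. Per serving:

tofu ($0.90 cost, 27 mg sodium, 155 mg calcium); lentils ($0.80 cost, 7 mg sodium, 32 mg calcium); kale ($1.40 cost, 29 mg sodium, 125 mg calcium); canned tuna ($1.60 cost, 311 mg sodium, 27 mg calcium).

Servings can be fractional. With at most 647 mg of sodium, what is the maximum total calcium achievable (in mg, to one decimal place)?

Calcium per mg sodium: tofu 5.741, lentils 4.571, kale 4.31, canned tuna 0.08682.
With no serving limits, spend the whole sodium allowance on tofu: 647 mg / 27 mg × 155 mg = 3714.3 mg.

3714.3 mg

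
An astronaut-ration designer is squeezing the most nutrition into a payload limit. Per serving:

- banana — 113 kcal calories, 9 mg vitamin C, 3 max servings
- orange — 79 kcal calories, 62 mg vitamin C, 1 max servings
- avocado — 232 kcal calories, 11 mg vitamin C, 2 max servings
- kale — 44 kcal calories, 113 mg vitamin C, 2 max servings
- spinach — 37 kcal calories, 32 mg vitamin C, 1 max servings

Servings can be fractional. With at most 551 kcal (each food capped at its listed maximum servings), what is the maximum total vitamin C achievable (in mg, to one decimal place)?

Vitamin C per kcal: kale 2.568, spinach 0.8649, orange 0.7848, banana 0.07965, avocado 0.04741.
Take 2 servings of kale: uses 88 kcal, +226.0 mg vitamin C (running total 226.0 mg).
Take 1 serving of spinach: uses 37 kcal, +32.0 mg vitamin C (running total 258.0 mg).
Take 1 serving of orange: uses 79 kcal, +62.0 mg vitamin C (running total 320.0 mg).
Take 3 servings of banana: uses 339 kcal, +27.0 mg vitamin C (running total 347.0 mg).
Take 0.03448 servings of avocado: uses 8 kcal, +0.4 mg vitamin C (running total 347.4 mg).
Greedy by best ratio exhausts the calories allowance optimally: 347.4 mg.

347.4 mg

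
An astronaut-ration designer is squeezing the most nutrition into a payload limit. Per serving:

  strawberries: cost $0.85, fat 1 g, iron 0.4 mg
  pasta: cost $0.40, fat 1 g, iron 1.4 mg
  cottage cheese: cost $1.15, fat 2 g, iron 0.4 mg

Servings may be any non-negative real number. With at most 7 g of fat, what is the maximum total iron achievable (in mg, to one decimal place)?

9.8 mg

Iron per g fat: pasta 1.4, strawberries 0.4, cottage cheese 0.2.
With no serving limits, spend the whole fat allowance on pasta: 7 g / 1 g × 1.4 mg = 9.8 mg.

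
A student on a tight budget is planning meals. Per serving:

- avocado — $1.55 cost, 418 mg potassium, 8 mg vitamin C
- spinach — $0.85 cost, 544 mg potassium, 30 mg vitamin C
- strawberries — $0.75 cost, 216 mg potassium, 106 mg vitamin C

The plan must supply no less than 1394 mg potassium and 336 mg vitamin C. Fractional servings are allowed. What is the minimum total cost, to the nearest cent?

$3.31

This is a tiny linear program; its minimum lies at a vertex of the feasible set. List the vertices and price them.
avocado only: max(1394/418, 336/8) = 42 servings → $65.10.
spinach only: max(1394/544, 336/30) = 11.2 servings → $9.52.
strawberries only: max(1394/216, 336/106) = 6.454 servings → $4.84.
avocado + spinach: intersection lies outside the first quadrant.
avocado + strawberries with both tight: 1.766 servings and 3.037 servings → $5.01.
spinach + strawberries with both tight: 1.469 servings and 2.754 servings → $3.31.
Cheapest feasible corner: $3.31.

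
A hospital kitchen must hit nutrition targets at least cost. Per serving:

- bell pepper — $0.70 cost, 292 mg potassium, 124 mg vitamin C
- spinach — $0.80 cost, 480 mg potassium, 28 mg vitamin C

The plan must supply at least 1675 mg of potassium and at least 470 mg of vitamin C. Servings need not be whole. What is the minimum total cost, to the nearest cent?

$3.53

Check every corner: each single food scaled to meet both minima, and each pair solved so both constraints bind.
bell pepper only: max(1675/292, 470/124) = 5.736 servings → $4.02.
spinach only: max(1675/480, 470/28) = 16.79 servings → $13.43.
bell pepper + spinach with both tight: 3.48 servings and 1.372 servings → $3.53.
The minimum over all feasible corners is $3.53.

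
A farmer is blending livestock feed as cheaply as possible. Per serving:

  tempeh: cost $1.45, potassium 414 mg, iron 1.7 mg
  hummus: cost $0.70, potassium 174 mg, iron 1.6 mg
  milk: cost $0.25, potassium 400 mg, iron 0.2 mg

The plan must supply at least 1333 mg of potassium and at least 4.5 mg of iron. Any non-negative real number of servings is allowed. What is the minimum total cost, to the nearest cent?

$2.33

tempeh only: max(1333/414, 4.5/1.7) = 3.22 servings → $4.67.
hummus only: max(1333/174, 4.5/1.6) = 7.661 servings → $5.36.
milk only: max(1333/400, 4.5/0.2) = 22.5 servings → $5.62.
tempeh + hummus: the both-tight solution has a negative serving — not a feasible corner.
tempeh + milk with both tight: 2.568 servings and 0.675 servings → $3.89.
hummus + milk with both tight: 2.534 servings and 2.23 servings → $2.33.
Cheapest feasible corner: $2.33.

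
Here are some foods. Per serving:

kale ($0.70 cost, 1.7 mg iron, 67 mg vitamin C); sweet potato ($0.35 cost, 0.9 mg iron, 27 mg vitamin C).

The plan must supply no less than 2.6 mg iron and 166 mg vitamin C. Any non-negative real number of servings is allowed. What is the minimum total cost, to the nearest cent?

Check every corner: each single food scaled to meet both minima, and each pair solved so both constraints bind.
kale only: max(2.6/1.7, 166/67) = 2.478 servings → $1.73.
sweet potato only: max(2.6/0.9, 166/27) = 6.148 servings → $2.15.
kale + sweet potato: the both-tight solution has a negative serving — not a feasible corner.
Cheapest feasible corner: $1.73.

$1.73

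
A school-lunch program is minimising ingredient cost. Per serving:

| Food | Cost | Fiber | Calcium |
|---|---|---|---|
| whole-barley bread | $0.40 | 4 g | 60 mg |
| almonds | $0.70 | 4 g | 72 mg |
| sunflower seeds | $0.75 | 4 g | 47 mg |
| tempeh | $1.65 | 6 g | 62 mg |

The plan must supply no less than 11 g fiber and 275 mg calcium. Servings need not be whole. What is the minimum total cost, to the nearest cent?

The cheapest plan sits at a corner of the feasible region — with two constraints it uses at most two foods.
whole-barley bread only: max(11/4, 275/60) = 4.583 servings → $1.83.
almonds only: max(11/4, 275/72) = 3.819 servings → $2.67.
sunflower seeds only: max(11/4, 275/47) = 5.851 servings → $4.39.
tempeh only: max(11/6, 275/62) = 4.435 servings → $7.32.
whole-barley bread + almonds: intersection lies outside the first quadrant.
whole-barley bread + sunflower seeds: intersection lies outside the first quadrant.
whole-barley bread + tempeh with both targets exact would need a negative amount; discard.
almonds + sunflower seeds: the both-tight solution has a negative serving — not a feasible corner.
almonds + tempeh: the both-tight solution has a negative serving — not a feasible corner.
sunflower seeds + tempeh: the both-tight solution has a negative serving — not a feasible corner.
The minimum over all feasible corners is $1.83.

$1.83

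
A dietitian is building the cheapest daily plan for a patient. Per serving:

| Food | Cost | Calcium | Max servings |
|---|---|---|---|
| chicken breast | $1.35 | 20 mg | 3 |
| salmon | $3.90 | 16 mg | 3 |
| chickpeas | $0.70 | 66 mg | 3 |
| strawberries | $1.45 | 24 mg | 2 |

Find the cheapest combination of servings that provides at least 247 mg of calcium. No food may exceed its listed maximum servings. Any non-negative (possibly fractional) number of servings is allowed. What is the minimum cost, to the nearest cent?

Cost per mg of calcium: chickpeas $0.0106, strawberries $0.0604, chicken breast $0.0675, salmon $0.2437.
Take 3 servings of chickpeas: +198.0 mg calcium for $2.10 (total $2.10, still need 49.0 mg).
Take 2 servings of strawberries: +48.0 mg calcium for $2.90 (total $5.00, still need 1.0 mg).
Take 0.05 servings of chicken breast: +1.0 mg calcium for $0.07 (total $5.07, still need 0.0 mg).
Filling from the cheapest source first is optimal under one linear minimum: $5.07.

$5.07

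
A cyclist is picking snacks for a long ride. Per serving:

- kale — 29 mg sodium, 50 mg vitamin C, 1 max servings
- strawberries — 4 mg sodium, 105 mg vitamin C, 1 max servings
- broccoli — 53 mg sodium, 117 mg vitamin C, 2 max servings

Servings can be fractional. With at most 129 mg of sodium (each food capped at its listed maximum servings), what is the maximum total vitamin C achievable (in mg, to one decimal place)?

371.8 mg

Vitamin C per mg sodium: strawberries 26.25, broccoli 2.208, kale 1.724.
Take 1 serving of strawberries: uses 4 mg sodium, +105.0 mg vitamin C (running total 105.0 mg).
Take 2 servings of broccoli: uses 106 mg sodium, +234.0 mg vitamin C (running total 339.0 mg).
Take 0.6552 servings of kale: uses 19 mg sodium, +32.8 mg vitamin C (running total 371.8 mg).
Greedy by best ratio exhausts the sodium allowance optimally: 371.8 mg.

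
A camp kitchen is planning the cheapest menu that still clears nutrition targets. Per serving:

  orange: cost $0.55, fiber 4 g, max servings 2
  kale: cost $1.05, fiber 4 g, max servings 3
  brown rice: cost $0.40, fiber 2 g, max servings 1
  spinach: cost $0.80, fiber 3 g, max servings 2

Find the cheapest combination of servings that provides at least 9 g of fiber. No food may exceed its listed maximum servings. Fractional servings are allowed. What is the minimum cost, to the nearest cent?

Cost per g of fiber: orange $0.1375, brown rice $0.2000, kale $0.2625, spinach $0.2667.
Take 2 servings of orange: +8.0 g fiber for $1.10 (total $1.10, still need 1.0 g).
Take 0.5 servings of brown rice: +1.0 g fiber for $0.20 (total $1.30, still need 0.0 g).
Greedy by cheapest-per-g is optimal for a single linear constraint, so the minimum cost is $1.30.

$1.30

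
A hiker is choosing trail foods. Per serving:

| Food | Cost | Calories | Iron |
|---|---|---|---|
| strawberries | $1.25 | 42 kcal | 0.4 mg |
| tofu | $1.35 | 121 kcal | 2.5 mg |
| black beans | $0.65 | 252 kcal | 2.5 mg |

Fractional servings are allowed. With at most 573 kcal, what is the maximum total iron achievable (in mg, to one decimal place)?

Iron per kcal: tofu 0.02066, black beans 0.009921, strawberries 0.009524.
With no serving limits, spend the whole calories allowance on tofu: 573 kcal / 121 kcal × 2.5 mg = 11.8 mg.

11.8 mg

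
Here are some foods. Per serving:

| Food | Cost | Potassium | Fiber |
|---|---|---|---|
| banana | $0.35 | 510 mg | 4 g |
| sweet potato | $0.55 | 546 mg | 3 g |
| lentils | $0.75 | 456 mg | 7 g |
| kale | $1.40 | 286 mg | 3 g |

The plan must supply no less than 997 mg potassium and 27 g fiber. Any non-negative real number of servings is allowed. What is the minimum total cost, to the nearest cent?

Compare the cost at each extreme point of the feasible region.
banana only: max(997/510, 27/4) = 6.75 servings → $2.36.
sweet potato only: max(997/546, 27/3) = 9 servings → $4.95.
lentils only: max(997/456, 27/7) = 3.857 servings → $2.89.
kale only: max(997/286, 27/3) = 9 servings → $12.60.
banana + sweet potato: intersection lies outside the first quadrant.
banana + lentils: intersection lies outside the first quadrant.
banana + kale: intersection lies outside the first quadrant.
sweet potato + lentils: the both-tight solution has a negative serving — not a feasible corner.
sweet potato + kale: intersection lies outside the first quadrant.
lentils + kale with both targets exact would need a negative amount; discard.
The minimum over all feasible corners is $2.36.

$2.36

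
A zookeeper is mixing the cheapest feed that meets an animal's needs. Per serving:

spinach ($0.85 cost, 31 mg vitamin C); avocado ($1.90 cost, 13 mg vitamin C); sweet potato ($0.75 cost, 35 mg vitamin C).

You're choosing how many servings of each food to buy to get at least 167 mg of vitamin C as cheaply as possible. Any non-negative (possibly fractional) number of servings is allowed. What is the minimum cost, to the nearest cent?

Cost per mg of vitamin C: sweet potato $0.0214, spinach $0.0274, avocado $0.1462.
With no serving limits, use only sweet potato: 167 mg / 35 mg = 4.771 servings × $0.75 = $3.58.

$3.58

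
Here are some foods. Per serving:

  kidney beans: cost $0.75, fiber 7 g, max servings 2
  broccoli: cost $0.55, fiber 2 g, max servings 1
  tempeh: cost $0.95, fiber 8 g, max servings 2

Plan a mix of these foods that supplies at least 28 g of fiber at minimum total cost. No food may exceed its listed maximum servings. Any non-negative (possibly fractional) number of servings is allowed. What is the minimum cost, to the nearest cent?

$3.16

Cost per g of fiber: kidney beans $0.1071, tempeh $0.1187, broccoli $0.2750.
Take 2 servings of kidney beans: +14.0 g fiber for $1.50 (total $1.50, still need 14.0 g).
Take 1.75 servings of tempeh: +14.0 g fiber for $1.66 (total $3.16, still need 0.0 g).
Greedy by cheapest-per-g is optimal for a single linear constraint, so the minimum cost is $3.16.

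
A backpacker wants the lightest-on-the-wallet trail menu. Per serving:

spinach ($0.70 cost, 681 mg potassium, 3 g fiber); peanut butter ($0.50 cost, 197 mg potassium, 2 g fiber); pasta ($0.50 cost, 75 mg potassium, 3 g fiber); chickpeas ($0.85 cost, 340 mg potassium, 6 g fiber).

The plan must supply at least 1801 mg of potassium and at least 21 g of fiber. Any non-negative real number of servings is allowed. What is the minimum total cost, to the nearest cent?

$3.30

The cheapest plan sits at a corner of the feasible region — with two constraints it uses at most two foods.
spinach only: max(1801/681, 21/3) = 7 servings → $4.90.
peanut butter only: max(1801/197, 21/2) = 10.5 servings → $5.25.
pasta only: max(1801/75, 21/3) = 24.01 servings → $12.01.
chickpeas only: max(1801/340, 21/6) = 5.297 servings → $4.50.
spinach + peanut butter: the both-tight solution has a negative serving — not a feasible corner.
spinach + pasta with both tight: 2.106 servings and 4.894 servings → $3.92.
spinach + chickpeas with both tight: 1.196 servings and 2.902 servings → $3.30.
peanut butter + pasta with both tight: 8.68 servings and 1.213 servings → $4.95.
peanut butter + chickpeas with both tight: 7.303 servings and 1.066 servings → $4.56.
pasta + chickpeas: intersection lies outside the first quadrant.
Cheapest feasible corner: $3.30.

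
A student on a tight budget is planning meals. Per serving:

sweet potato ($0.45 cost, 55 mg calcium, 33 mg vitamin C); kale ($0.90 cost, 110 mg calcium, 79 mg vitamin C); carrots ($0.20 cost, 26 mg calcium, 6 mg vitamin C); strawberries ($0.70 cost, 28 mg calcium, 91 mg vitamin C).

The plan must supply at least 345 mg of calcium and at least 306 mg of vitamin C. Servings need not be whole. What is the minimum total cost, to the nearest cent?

$3.21

An LP optimum is at a vertex; with two nutrient constraints at most two foods are used. Check each candidate.
sweet potato only: max(345/55, 306/33) = 9.273 servings → $4.17.
kale only: max(345/110, 306/79) = 3.873 servings → $3.49.
carrots only: max(345/26, 306/6) = 51 servings → $10.20.
strawberries only: max(345/28, 306/91) = 12.32 servings → $8.62.
sweet potato + kale: intersection lies outside the first quadrant.
sweet potato + carrots: intersection lies outside the first quadrant.
sweet potato + strawberries with both tight: 5.593 servings and 1.334 servings → $3.45.
kale + carrots with both targets exact would need a negative amount; discard.
kale + strawberries with both tight: 2.927 servings and 0.8214 servings → $3.21.
carrots + strawberries with both tight: 10.39 servings and 2.678 servings → $3.95.
Cheapest feasible corner: $3.21.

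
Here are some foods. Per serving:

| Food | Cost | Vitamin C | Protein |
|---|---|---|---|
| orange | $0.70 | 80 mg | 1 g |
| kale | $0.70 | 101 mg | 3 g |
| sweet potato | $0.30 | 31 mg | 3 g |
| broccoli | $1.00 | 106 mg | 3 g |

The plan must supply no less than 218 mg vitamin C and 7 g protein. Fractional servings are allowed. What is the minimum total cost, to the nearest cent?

A basic optimal solution has at most two foods positive. Try each food alone and each pair with both targets met exactly.
orange only: max(218/80, 7/1) = 7 servings → $4.90.
kale only: max(218/101, 7/3) = 2.333 servings → $1.63.
sweet potato only: max(218/31, 7/3) = 7.032 servings → $2.11.
broccoli only: max(218/106, 7/3) = 2.333 servings → $2.33.
orange + kale: the both-tight solution has a negative serving — not a feasible corner.
orange + sweet potato with both tight: 2.091 servings and 1.636 servings → $1.95.
orange + broccoli: the both-tight solution has a negative serving — not a feasible corner.
kale + sweet potato with both tight: 2.081 servings and 0.2524 servings → $1.53.
kale + broccoli with both targets exact would need a negative amount; discard.
sweet potato + broccoli with both tight: 0.3911 servings and 1.942 servings → $2.06.
The minimum over all feasible corners is $1.53.

$1.53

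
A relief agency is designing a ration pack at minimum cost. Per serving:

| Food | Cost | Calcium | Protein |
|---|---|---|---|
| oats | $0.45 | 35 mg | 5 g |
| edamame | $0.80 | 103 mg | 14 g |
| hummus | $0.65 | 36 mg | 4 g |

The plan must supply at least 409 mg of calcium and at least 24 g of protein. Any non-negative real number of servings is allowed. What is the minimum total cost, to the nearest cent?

$3.18

With two linear requirements the optimum uses one or two foods; enumerate the corners.
oats only: max(409/35, 24/5) = 11.69 servings → $5.26.
edamame only: max(409/103, 24/14) = 3.971 servings → $3.18.
hummus only: max(409/36, 24/4) = 11.36 servings → $7.38.
oats + edamame: the both-tight solution has a negative serving — not a feasible corner.
oats + hummus: the both-tight solution has a negative serving — not a feasible corner.
edamame + hummus: intersection lies outside the first quadrant.
So the least-cost plan costs $3.18.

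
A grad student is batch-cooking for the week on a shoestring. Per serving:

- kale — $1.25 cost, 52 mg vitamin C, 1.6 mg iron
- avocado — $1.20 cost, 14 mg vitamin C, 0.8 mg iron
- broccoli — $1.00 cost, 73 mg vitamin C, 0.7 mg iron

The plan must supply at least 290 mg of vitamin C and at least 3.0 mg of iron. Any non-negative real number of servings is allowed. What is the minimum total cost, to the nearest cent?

$4.08

Minimising a linear cost over {vitamin C ≥ 290, iron ≥ 3.0, servings ≥ 0} — the optimum is at a vertex, using one or two foods.
kale only: max(290/52, 3.0/1.6) = 5.577 servings → $6.97.
avocado only: max(290/14, 3.0/0.8) = 20.71 servings → $24.86.
broccoli only: max(290/73, 3.0/0.7) = 4.286 servings → $4.29.
kale + avocado: intersection lies outside the first quadrant.
kale + broccoli with both tight: 0.199 servings and 3.831 servings → $4.08.
avocado + broccoli with both tight: 0.3292 servings and 3.909 servings → $4.30.
The minimum over all feasible corners is $4.08.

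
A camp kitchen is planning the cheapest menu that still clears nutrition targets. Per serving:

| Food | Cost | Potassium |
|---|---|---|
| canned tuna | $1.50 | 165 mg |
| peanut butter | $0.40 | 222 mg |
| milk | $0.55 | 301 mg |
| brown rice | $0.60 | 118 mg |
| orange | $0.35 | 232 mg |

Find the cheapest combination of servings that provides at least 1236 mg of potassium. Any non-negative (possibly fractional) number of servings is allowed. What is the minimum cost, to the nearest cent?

$1.86

Cost per mg of potassium: orange $0.0015, peanut butter $0.0018, milk $0.0018, brown rice $0.0051, canned tuna $0.0091.
With no serving limits, use only orange: 1236 mg / 232 mg = 5.328 servings × $0.35 = $1.86.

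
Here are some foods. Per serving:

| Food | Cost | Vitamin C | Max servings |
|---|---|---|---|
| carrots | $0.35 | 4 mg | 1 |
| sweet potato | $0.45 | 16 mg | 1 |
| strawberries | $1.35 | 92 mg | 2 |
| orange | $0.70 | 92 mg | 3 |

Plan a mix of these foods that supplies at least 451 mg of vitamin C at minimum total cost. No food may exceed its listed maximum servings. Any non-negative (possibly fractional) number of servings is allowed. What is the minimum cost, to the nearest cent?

Cost per mg of vitamin C: orange $0.0076, strawberries $0.0147, sweet potato $0.0281, carrots $0.0875.
Take 3 servings of orange: +276.0 mg vitamin C for $2.10 (total $2.10, still need 175.0 mg).
Take 1.902 servings of strawberries: +175.0 mg vitamin C for $2.57 (total $4.67, still need 0.0 mg).
Filling from the cheapest source first is optimal under one linear minimum: $4.67.

$4.67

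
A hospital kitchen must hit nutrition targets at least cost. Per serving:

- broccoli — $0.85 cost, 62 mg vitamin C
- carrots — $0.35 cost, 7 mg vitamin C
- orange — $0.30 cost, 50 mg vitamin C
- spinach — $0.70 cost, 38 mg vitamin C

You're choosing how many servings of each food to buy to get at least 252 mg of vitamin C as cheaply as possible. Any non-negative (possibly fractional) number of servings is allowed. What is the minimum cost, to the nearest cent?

Cost per mg of vitamin C: orange $0.0060, broccoli $0.0137, spinach $0.0184, carrots $0.0500.
With no serving limits, use only orange: 252 mg / 50 mg = 5.04 servings × $0.30 = $1.51.

$1.51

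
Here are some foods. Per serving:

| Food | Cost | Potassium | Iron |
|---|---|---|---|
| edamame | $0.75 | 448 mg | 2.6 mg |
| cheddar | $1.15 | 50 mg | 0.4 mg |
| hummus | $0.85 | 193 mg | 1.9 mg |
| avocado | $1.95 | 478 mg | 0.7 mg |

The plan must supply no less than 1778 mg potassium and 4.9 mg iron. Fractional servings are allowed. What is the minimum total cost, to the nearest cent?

Compare the cost at each extreme point of the feasible region.
edamame only: max(1778/448, 4.9/2.6) = 3.969 servings → $2.98.
cheddar only: max(1778/50, 4.9/0.4) = 35.56 servings → $40.89.
hummus only: max(1778/193, 4.9/1.9) = 9.212 servings → $7.83.
avocado only: max(1778/478, 4.9/0.7) = 7 servings → $13.65.
edamame + cheddar: intersection lies outside the first quadrant.
edamame + hummus with both targets exact would need a negative amount; discard.
edamame + avocado with both tight: 1.181 servings and 2.613 servings → $5.98.
cheddar + hummus: the both-tight solution has a negative serving — not a feasible corner.
cheddar + avocado with both tight: 7.027 servings and 2.985 servings → $13.90.
hummus + avocado with both tight: 1.42 servings and 3.146 servings → $7.34.
The minimum over all feasible corners is $2.98.

$2.98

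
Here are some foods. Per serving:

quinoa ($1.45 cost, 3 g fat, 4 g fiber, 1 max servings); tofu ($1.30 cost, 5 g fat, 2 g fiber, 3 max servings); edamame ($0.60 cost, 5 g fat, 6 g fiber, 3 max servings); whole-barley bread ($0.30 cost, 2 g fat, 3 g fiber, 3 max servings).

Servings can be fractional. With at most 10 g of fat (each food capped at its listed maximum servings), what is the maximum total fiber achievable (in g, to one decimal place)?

14.2 g

Fiber per g fat: whole-barley bread 1.5, quinoa 1.333, edamame 1.2, tofu 0.4.
Take 3 servings of whole-barley bread: uses 6 g fat, +9.0 g fiber (running total 9.0 g).
Take 1 serving of quinoa: uses 3 g fat, +4.0 g fiber (running total 13.0 g).
Take 0.2 servings of edamame: uses 1 g fat, +1.2 g fiber (running total 14.2 g).
Greedy by best ratio exhausts the fat allowance optimally: 14.2 g.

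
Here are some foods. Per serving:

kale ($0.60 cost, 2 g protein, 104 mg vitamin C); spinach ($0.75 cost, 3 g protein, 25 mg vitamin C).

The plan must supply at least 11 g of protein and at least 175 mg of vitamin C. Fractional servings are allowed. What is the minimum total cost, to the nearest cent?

An LP optimum is at a vertex; with two nutrient constraints at most two foods are used. Check each candidate.
kale only: max(11/2, 175/104) = 5.5 servings → $3.30.
spinach only: max(11/3, 175/25) = 7 servings → $5.25.
kale + spinach with both tight: 0.9542 servings and 3.031 servings → $2.85.
So the least-cost plan costs $2.85.

$2.85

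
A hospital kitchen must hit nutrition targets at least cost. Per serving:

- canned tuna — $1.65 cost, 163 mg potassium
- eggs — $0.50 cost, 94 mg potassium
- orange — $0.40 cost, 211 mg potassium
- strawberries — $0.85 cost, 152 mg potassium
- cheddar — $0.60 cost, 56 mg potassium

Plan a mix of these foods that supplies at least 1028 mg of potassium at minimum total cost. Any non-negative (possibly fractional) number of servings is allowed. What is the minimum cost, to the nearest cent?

$1.95

Cost per mg of potassium: orange $0.0019, eggs $0.0053, strawberries $0.0056, canned tuna $0.0101, cheddar $0.0107.
With no serving limits, use only orange: 1028 mg / 211 mg = 4.872 servings × $0.40 = $1.95.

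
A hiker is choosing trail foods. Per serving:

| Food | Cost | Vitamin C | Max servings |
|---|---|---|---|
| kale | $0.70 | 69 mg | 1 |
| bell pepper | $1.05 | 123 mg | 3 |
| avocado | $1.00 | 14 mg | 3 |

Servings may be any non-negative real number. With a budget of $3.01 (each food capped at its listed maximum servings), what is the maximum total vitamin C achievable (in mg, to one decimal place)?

352.6 mg

Vitamin C per dollar: bell pepper 117.1, kale 98.57, avocado 14.
Take 2.867 servings of bell pepper: spends $3.01, +352.6 mg vitamin C (running total 352.6 mg).
Greedy by best ratio exhausts the cost allowance optimally: 352.6 mg.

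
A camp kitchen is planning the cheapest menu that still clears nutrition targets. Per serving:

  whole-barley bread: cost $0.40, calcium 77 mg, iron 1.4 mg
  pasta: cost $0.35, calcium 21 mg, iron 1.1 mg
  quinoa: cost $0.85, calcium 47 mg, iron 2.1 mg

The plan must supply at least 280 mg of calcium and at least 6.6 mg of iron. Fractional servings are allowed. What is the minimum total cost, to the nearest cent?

whole-barley bread only: max(280/77, 6.6/1.4) = 4.714 servings → $1.89.
pasta only: max(280/21, 6.6/1.1) = 13.33 servings → $4.67.
quinoa only: max(280/47, 6.6/2.1) = 5.957 servings → $5.06.
whole-barley bread + pasta with both tight: 3.063 servings and 2.101 servings → $1.96.
whole-barley bread + quinoa with both tight: 2.897 servings and 1.212 servings → $2.19.
pasta + quinoa: the both-tight solution has a negative serving — not a feasible corner.
The minimum over all feasible corners is $1.89.

$1.89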